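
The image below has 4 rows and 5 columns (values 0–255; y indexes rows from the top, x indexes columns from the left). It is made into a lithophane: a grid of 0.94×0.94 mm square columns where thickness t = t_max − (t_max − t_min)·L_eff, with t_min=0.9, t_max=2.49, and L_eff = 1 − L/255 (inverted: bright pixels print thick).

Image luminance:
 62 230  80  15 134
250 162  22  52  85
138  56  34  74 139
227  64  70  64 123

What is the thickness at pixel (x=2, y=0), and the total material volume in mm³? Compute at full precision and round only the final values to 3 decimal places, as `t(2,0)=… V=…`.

span = t_max - t_min = 2.49 - 0.9 = 1.590
L(2,0) = 80, L_eff = 1 - 80/255 = 0.686275 (inverted)
t(2,0) = 2.49 - 1.590·0.686275 = 1.399
Σt over all 4·5 pixels = 263293/8500 ≈ 30.9756471
V = pitch²·Σt = 0.94²·263293/8500 = 27.370

t(2,0)=1.399 V=27.370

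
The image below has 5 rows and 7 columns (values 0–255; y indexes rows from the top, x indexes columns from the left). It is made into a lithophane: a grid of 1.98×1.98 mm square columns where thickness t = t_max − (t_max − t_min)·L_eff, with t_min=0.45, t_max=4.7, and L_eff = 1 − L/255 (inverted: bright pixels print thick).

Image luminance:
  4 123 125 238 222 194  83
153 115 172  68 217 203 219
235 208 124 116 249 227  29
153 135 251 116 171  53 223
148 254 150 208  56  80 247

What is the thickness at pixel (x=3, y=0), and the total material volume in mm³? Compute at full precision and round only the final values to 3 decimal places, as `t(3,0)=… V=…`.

span = t_max - t_min = 4.7 - 0.45 = 4.250
L(3,0) = 238, L_eff = 1 - 238/255 = 0.066667 (inverted)
t(3,0) = 4.7 - 4.250·0.066667 = 4.417
Σt over all 5·7 pixels = 3257/30 ≈ 108.5666667
V = pitch²·Σt = 1.98²·3257/30 = 425.625

t(3,0)=4.417 V=425.625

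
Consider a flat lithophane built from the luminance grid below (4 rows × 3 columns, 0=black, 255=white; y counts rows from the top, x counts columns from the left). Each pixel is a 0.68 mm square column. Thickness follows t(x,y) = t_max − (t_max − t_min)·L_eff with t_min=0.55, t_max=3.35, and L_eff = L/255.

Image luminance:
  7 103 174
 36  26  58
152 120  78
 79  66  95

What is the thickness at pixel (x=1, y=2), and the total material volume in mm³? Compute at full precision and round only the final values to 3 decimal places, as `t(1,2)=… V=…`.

span = t_max - t_min = 3.35 - 0.55 = 2.800
L(1,2) = 120, L_eff = 120/255 = 0.470588
t(1,2) = 3.35 - 2.800·0.470588 = 2.032
Σt over all 4·3 pixels = 37339/1275 ≈ 29.2854902
V = pitch²·Σt = 0.68²·37339/1275 = 13.542

t(1,2)=2.032 V=13.542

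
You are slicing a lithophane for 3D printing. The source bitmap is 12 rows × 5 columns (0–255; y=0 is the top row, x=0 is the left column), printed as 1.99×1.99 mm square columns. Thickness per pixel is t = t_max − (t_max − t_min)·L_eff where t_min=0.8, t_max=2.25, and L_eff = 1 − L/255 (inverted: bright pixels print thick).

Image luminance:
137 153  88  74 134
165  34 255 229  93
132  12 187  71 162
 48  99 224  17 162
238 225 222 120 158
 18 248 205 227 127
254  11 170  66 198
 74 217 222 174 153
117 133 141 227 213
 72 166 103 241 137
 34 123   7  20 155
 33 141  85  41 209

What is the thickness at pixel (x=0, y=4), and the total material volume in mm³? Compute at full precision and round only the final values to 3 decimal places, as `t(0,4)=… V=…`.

t(0,4)=2.153 V=374.757

span = t_max - t_min = 2.25 - 0.8 = 1.450
L(0,4) = 238, L_eff = 1 - 238/255 = 0.066667 (inverted)
t(0,4) = 2.25 - 1.450·0.066667 = 2.153
Σt over all 12·5 pixels = 482629/5100 ≈ 94.6331373
V = pitch²·Σt = 1.99²·482629/5100 = 374.757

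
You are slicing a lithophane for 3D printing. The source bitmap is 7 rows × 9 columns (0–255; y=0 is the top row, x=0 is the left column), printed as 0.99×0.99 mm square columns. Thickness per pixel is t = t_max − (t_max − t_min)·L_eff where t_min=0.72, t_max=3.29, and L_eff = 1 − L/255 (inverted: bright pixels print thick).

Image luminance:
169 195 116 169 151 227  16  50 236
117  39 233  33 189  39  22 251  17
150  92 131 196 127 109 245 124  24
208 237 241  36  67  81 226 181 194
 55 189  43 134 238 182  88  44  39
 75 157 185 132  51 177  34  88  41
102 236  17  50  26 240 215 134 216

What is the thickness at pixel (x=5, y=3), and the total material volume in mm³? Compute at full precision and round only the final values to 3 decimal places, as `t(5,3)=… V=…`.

t(5,3)=1.536 V=124.725

span = t_max - t_min = 3.29 - 0.72 = 2.570
L(5,3) = 81, L_eff = 1 - 81/255 = 0.682353 (inverted)
t(5,3) = 3.29 - 2.570·0.682353 = 1.536
Σt over all 7·9 pixels = 95443/750 ≈ 127.2573333
V = pitch²·Σt = 0.99²·95443/750 = 124.725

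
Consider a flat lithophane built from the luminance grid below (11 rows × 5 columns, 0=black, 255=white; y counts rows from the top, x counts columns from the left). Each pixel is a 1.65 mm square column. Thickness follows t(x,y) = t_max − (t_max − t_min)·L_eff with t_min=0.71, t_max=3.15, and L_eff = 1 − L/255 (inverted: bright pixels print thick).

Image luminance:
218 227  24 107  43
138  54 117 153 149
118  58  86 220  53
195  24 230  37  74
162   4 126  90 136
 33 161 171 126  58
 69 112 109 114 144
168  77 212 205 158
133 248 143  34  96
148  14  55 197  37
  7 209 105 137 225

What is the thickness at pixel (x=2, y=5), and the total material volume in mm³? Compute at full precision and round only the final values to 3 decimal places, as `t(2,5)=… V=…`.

t(2,5)=2.346 V=276.893

span = t_max - t_min = 3.15 - 0.71 = 2.440
L(2,5) = 171, L_eff = 1 - 171/255 = 0.329412 (inverted)
t(2,5) = 3.15 - 2.440·0.329412 = 2.346
Σt over all 11·5 pixels = 2593487/25500 ≈ 101.7053725
V = pitch²·Σt = 1.65²·2593487/25500 = 276.893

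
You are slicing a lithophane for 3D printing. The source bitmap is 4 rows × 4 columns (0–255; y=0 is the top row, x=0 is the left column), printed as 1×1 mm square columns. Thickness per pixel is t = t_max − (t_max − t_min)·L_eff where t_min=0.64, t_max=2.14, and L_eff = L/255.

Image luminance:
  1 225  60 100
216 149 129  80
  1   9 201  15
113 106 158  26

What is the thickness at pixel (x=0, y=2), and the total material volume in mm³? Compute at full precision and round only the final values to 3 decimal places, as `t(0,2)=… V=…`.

span = t_max - t_min = 2.14 - 0.64 = 1.500
L(0,2) = 1, L_eff = 1/255 = 0.003922
t(0,2) = 2.14 - 1.500·0.003922 = 2.134
Σt over all 4·4 pixels = 21159/850 ≈ 24.8929412
V = pitch²·Σt = 1²·21159/850 = 24.893

t(0,2)=2.134 V=24.893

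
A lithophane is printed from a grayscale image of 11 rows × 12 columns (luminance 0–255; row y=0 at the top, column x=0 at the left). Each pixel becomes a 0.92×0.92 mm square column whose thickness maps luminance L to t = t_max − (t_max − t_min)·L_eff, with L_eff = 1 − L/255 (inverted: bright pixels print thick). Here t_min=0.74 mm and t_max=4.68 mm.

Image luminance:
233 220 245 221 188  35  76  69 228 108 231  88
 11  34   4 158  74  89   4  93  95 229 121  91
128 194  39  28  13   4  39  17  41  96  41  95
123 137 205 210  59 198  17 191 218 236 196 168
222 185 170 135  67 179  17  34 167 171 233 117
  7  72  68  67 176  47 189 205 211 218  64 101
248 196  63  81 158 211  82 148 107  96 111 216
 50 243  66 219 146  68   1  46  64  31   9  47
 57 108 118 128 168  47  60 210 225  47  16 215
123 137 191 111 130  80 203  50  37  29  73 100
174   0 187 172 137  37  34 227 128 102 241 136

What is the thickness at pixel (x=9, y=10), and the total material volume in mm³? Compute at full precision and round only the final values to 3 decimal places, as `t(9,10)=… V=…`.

t(9,10)=2.316 V=288.062

span = t_max - t_min = 4.68 - 0.74 = 3.940
L(9,10) = 102, L_eff = 1 - 102/255 = 0.600000 (inverted)
t(9,10) = 4.68 - 3.940·0.600000 = 2.316
Σt over all 11·12 pixels = 289287/850 ≈ 340.3376471
V = pitch²·Σt = 0.92²·289287/850 = 288.062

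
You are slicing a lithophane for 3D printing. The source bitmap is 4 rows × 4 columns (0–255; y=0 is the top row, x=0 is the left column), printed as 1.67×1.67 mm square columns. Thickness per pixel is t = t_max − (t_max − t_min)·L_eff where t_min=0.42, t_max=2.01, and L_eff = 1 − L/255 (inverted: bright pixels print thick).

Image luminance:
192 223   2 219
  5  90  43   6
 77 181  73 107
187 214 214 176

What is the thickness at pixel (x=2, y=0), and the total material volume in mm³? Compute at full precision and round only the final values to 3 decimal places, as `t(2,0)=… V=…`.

span = t_max - t_min = 2.01 - 0.42 = 1.590
L(2,0) = 2, L_eff = 1 - 2/255 = 0.992157 (inverted)
t(2,0) = 2.01 - 1.590·0.992157 = 0.432
Σt over all 4·4 pixels = 163597/8500 ≈ 19.2467059
V = pitch²·Σt = 1.67²·163597/8500 = 53.677

t(2,0)=0.432 V=53.677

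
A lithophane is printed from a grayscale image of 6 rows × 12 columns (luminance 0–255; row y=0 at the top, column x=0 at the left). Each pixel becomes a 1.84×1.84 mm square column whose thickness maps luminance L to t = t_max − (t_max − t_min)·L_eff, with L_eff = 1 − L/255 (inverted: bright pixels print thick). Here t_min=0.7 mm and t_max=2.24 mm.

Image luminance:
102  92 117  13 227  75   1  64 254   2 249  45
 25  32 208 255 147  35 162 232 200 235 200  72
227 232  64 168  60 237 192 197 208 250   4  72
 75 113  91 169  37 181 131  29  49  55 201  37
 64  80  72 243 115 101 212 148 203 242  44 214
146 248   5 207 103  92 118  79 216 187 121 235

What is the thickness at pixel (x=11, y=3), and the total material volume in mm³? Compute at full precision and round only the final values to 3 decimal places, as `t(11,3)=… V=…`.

span = t_max - t_min = 2.24 - 0.7 = 1.540
L(11,3) = 37, L_eff = 1 - 37/255 = 0.854902 (inverted)
t(11,3) = 2.24 - 1.540·0.854902 = 0.923
Σt over all 6·12 pixels = 230531/2125 ≈ 108.4851765
V = pitch²·Σt = 1.84²·230531/2125 = 367.287

t(11,3)=0.923 V=367.287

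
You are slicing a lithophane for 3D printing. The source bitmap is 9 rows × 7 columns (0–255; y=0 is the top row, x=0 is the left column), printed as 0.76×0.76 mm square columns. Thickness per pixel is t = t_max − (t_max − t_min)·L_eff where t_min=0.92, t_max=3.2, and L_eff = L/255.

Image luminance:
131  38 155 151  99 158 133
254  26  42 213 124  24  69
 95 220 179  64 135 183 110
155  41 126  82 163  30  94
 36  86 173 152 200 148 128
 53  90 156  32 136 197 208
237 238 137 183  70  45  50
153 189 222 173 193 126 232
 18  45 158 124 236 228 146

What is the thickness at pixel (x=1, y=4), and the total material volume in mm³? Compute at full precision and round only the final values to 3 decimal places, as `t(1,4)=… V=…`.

span = t_max - t_min = 3.2 - 0.92 = 2.280
L(1,4) = 86, L_eff = 86/255 = 0.337255
t(1,4) = 3.2 - 2.280·0.337255 = 2.431
Σt over all 9·7 pixels = 270852/2125 ≈ 127.4597647
V = pitch²·Σt = 0.76²·270852/2125 = 73.621

t(1,4)=2.431 V=73.621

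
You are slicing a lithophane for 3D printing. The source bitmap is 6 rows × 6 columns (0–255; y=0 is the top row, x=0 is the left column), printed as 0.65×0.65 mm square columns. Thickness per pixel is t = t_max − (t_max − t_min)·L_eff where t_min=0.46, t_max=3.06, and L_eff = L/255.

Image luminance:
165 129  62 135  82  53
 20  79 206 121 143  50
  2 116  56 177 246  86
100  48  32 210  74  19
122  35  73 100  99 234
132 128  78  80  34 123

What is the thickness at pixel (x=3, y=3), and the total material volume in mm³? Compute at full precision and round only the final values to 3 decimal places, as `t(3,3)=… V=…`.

span = t_max - t_min = 3.06 - 0.46 = 2.600
L(3,3) = 210, L_eff = 210/255 = 0.823529
t(3,3) = 3.06 - 2.600·0.823529 = 0.919
Σt over all 6·6 pixels = 93017/1275 ≈ 72.9545098
V = pitch²·Σt = 0.65²·93017/1275 = 30.823

t(3,3)=0.919 V=30.823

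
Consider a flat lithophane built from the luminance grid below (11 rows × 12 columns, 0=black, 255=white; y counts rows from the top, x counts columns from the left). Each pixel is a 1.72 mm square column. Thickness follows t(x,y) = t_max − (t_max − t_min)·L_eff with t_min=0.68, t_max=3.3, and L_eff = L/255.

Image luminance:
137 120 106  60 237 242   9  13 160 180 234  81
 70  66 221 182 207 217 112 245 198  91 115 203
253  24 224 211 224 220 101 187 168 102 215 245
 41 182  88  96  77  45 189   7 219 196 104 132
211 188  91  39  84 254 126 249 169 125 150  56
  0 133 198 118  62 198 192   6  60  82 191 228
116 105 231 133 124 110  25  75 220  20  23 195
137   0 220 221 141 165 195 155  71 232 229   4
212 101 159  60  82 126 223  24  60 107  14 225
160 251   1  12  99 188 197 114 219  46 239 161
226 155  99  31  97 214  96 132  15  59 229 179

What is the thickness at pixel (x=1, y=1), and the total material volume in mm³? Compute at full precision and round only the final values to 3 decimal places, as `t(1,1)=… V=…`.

span = t_max - t_min = 3.3 - 0.68 = 2.620
L(1,1) = 66, L_eff = 66/255 = 0.258824
t(1,1) = 3.3 - 2.620·0.258824 = 2.622
Σt over all 11·12 pixels = 25541/102 ≈ 250.4019608
V = pitch²·Σt = 1.72²·25541/102 = 740.789

t(1,1)=2.622 V=740.789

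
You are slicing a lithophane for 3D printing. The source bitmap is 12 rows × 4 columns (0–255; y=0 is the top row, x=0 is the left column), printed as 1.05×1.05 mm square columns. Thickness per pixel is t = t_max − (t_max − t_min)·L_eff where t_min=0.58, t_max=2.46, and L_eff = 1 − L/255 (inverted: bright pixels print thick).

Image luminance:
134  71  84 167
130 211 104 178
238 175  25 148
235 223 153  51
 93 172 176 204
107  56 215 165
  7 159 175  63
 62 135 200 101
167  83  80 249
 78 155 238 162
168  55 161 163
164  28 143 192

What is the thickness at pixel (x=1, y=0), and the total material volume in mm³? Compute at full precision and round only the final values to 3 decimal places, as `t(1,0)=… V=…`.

t(1,0)=1.103 V=85.177

span = t_max - t_min = 2.46 - 0.58 = 1.880
L(1,0) = 71, L_eff = 1 - 71/255 = 0.721569 (inverted)
t(1,0) = 2.46 - 1.880·0.721569 = 1.103
Σt over all 12·4 pixels = 492521/6375 ≈ 77.2581961
V = pitch²·Σt = 1.05²·492521/6375 = 85.177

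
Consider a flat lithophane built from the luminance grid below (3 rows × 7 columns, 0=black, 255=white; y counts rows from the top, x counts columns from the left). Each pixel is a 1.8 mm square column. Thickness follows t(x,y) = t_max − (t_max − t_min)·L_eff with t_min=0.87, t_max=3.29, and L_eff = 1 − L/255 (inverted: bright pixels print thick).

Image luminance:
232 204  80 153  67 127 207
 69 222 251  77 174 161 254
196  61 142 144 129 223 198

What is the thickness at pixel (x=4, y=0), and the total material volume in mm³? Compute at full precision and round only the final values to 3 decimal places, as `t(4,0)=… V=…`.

span = t_max - t_min = 3.29 - 0.87 = 2.420
L(4,0) = 67, L_eff = 1 - 67/255 = 0.737255 (inverted)
t(4,0) = 3.29 - 2.420·0.737255 = 1.506
Σt over all 3·7 pixels = 1281667/25500 ≈ 50.2614510
V = pitch²·Σt = 1.8²·1281667/25500 = 162.847

t(4,0)=1.506 V=162.847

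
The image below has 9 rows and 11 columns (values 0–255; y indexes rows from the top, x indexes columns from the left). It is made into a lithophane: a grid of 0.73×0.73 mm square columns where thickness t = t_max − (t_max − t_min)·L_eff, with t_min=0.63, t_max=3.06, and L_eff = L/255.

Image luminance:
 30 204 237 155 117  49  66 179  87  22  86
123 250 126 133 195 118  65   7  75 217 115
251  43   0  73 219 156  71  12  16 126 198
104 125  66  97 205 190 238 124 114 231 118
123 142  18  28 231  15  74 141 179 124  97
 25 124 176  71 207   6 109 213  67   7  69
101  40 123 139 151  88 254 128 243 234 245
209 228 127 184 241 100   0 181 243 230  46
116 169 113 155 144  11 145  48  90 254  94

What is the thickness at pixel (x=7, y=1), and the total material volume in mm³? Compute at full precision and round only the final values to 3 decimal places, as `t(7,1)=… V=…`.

t(7,1)=2.993 V=97.690

span = t_max - t_min = 3.06 - 0.63 = 2.430
L(7,1) = 7, L_eff = 7/255 = 0.027451
t(7,1) = 3.06 - 2.430·0.027451 = 2.993
Σt over all 9·11 pixels = 1558197/8500 ≈ 183.3172941
V = pitch²·Σt = 0.73²·1558197/8500 = 97.690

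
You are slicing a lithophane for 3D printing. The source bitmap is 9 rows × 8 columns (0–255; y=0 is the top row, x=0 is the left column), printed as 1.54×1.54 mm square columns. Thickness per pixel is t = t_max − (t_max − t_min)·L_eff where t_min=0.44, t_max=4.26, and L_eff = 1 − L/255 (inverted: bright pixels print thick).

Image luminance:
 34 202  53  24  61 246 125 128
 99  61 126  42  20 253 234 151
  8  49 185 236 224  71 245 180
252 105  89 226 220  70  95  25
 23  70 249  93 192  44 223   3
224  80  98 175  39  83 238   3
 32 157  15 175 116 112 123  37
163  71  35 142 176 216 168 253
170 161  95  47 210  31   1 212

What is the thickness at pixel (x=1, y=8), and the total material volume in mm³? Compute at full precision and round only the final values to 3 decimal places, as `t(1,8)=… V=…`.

span = t_max - t_min = 4.26 - 0.44 = 3.820
L(1,8) = 161, L_eff = 1 - 161/255 = 0.368627 (inverted)
t(1,8) = 4.26 - 3.820·0.368627 = 2.852
Σt over all 9·8 pixels = 1051337/6375 ≈ 164.9156078
V = pitch²·Σt = 1.54²·1051337/6375 = 391.114

t(1,8)=2.852 V=391.114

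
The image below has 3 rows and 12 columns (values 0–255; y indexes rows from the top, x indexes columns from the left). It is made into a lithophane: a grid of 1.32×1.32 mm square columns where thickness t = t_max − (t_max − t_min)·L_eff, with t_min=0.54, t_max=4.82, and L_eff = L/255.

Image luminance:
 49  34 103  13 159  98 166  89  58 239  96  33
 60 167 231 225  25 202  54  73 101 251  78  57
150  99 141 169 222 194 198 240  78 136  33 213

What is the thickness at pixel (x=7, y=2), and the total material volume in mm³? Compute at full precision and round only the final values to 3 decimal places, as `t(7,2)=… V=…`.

span = t_max - t_min = 4.82 - 0.54 = 4.280
L(7,2) = 240, L_eff = 240/255 = 0.941176
t(7,2) = 4.82 - 4.280·0.941176 = 0.792
Σt over all 3·12 pixels = 621052/6375 ≈ 97.4199216
V = pitch²·Σt = 1.32²·621052/6375 = 169.744

t(7,2)=0.792 V=169.744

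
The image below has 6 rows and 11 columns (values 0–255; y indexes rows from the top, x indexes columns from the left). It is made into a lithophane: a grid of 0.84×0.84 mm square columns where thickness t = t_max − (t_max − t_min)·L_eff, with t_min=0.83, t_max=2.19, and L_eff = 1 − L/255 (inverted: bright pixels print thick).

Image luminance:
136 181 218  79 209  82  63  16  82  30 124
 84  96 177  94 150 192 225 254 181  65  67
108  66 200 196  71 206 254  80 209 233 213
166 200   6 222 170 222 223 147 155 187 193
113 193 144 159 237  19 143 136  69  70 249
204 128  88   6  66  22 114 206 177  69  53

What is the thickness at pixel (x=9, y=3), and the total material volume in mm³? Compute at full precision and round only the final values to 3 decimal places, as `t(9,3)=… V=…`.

t(9,3)=1.827 V=73.263

span = t_max - t_min = 2.19 - 0.83 = 1.360
L(9,3) = 187, L_eff = 1 - 187/255 = 0.266667 (inverted)
t(9,3) = 2.19 - 1.360·0.266667 = 1.827
Σt over all 6·11 pixels = 77873/750 ≈ 103.8306667
V = pitch²·Σt = 0.84²·77873/750 = 73.263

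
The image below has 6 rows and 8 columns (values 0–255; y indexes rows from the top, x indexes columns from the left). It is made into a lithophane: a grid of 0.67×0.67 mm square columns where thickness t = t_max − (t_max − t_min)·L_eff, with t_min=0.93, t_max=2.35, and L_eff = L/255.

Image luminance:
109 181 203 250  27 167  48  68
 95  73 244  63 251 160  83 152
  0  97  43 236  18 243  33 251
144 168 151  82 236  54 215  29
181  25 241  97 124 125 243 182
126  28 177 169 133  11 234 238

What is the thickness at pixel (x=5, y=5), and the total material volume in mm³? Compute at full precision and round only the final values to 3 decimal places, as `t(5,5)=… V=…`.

t(5,5)=2.289 V=34.368

span = t_max - t_min = 2.35 - 0.93 = 1.420
L(5,5) = 11, L_eff = 11/255 = 0.043137
t(5,5) = 2.35 - 1.420·0.043137 = 2.289
Σt over all 6·8 pixels = 488066/6375 ≈ 76.5593725
V = pitch²·Σt = 0.67²·488066/6375 = 34.368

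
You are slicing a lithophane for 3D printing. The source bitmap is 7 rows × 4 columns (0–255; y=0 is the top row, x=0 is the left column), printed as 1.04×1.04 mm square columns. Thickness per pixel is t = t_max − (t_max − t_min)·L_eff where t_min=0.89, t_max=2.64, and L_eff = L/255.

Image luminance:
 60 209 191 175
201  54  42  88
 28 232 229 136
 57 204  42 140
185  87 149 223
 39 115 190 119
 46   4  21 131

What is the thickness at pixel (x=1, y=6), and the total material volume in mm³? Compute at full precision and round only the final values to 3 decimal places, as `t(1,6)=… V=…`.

t(1,6)=2.613 V=54.737

span = t_max - t_min = 2.64 - 0.89 = 1.750
L(1,6) = 4, L_eff = 4/255 = 0.015686
t(1,6) = 2.64 - 1.750·0.015686 = 2.613
Σt over all 7·4 pixels = 258097/5100 ≈ 50.6072549
V = pitch²·Σt = 1.04²·258097/5100 = 54.737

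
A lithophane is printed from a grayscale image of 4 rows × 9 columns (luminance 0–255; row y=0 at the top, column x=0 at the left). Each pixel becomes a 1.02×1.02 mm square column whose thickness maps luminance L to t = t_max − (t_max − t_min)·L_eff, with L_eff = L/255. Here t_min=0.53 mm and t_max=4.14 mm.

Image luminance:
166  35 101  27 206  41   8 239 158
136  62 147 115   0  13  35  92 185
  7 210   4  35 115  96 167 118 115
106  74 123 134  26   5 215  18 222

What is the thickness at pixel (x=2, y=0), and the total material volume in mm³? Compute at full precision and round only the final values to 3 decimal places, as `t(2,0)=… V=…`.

t(2,0)=2.710 V=102.686

span = t_max - t_min = 4.14 - 0.53 = 3.610
L(2,0) = 101, L_eff = 101/255 = 0.396078
t(2,0) = 4.14 - 3.610·0.396078 = 2.710
Σt over all 4·9 pixels = 629201/6375 ≈ 98.6981961
V = pitch²·Σt = 1.02²·629201/6375 = 102.686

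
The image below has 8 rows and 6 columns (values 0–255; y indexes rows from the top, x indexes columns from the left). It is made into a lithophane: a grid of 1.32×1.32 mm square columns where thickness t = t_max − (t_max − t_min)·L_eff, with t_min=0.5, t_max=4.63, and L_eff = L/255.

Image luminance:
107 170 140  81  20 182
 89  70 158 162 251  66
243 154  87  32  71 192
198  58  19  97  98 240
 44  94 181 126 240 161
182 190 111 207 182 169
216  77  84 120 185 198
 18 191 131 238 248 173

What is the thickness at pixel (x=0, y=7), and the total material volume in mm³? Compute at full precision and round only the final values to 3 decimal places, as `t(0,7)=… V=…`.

span = t_max - t_min = 4.63 - 0.5 = 4.130
L(0,7) = 18, L_eff = 18/255 = 0.070588
t(0,7) = 4.63 - 4.130·0.070588 = 4.338
Σt over all 8·6 pixels = 2878957/25500 ≈ 112.9002745
V = pitch²·Σt = 1.32²·2878957/25500 = 196.717

t(0,7)=4.338 V=196.717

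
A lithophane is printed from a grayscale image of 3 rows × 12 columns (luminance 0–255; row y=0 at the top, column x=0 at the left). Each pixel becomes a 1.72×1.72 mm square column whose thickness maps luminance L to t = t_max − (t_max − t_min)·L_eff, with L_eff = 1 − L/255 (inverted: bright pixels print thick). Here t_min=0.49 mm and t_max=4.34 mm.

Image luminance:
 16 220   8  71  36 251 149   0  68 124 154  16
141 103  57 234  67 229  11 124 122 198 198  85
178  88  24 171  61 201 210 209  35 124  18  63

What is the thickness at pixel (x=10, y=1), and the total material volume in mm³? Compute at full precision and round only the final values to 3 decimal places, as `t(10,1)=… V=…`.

t(10,1)=3.479 V=233.709

span = t_max - t_min = 4.34 - 0.49 = 3.850
L(10,1) = 198, L_eff = 1 - 198/255 = 0.223529 (inverted)
t(10,1) = 4.34 - 3.850·0.223529 = 3.479
Σt over all 3·12 pixels = 100723/1275 ≈ 78.9984314
V = pitch²·Σt = 1.72²·100723/1275 = 233.709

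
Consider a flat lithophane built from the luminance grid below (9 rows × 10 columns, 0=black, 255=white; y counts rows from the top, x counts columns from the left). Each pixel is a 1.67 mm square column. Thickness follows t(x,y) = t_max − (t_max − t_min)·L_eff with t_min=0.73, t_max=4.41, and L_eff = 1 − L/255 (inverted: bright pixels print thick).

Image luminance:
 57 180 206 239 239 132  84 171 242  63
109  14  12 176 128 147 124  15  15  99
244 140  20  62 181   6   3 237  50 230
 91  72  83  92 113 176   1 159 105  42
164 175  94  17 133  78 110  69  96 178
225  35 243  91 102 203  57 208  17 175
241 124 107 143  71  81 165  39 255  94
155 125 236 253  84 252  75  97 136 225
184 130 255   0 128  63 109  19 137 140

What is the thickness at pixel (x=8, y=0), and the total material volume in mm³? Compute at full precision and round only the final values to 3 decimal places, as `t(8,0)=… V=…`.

t(8,0)=4.222 V=632.073

span = t_max - t_min = 4.41 - 0.73 = 3.680
L(8,0) = 242, L_eff = 1 - 242/255 = 0.050980 (inverted)
t(8,0) = 4.41 - 3.680·0.050980 = 4.222
Σt over all 9·10 pixels = 169979/750 ≈ 226.6386667
V = pitch²·Σt = 1.67²·169979/750 = 632.073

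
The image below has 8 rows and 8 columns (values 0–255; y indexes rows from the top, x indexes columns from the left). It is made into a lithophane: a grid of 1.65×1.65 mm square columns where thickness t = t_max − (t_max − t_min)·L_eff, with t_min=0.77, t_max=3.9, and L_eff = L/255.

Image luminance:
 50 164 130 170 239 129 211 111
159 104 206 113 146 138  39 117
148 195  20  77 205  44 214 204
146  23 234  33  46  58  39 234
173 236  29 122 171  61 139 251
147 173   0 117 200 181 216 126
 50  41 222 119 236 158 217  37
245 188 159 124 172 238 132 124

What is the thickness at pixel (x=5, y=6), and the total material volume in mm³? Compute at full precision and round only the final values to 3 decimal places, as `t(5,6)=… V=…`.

t(5,6)=1.961 V=380.451

span = t_max - t_min = 3.9 - 0.77 = 3.130
L(5,6) = 158, L_eff = 158/255 = 0.619608
t(5,6) = 3.9 - 3.130·0.619608 = 1.961
Σt over all 8·8 pixels = 71269/510 ≈ 139.7431373
V = pitch²·Σt = 1.65²·71269/510 = 380.451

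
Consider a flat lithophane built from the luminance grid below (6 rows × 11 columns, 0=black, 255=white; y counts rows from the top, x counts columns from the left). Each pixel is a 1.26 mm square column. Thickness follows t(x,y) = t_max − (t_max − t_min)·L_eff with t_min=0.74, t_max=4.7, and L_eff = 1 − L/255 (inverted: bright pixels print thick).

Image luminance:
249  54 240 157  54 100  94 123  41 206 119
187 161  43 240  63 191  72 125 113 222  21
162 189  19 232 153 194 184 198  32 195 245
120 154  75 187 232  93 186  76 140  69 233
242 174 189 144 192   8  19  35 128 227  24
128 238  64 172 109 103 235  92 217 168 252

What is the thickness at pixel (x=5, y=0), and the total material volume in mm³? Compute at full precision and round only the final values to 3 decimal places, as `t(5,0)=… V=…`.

span = t_max - t_min = 4.7 - 0.74 = 3.960
L(5,0) = 100, L_eff = 1 - 100/255 = 0.607843 (inverted)
t(5,0) = 4.7 - 3.960·0.607843 = 2.293
Σt over all 6·11 pixels = 414084/2125 ≈ 194.8630588
V = pitch²·Σt = 1.26²·414084/2125 = 309.365

t(5,0)=2.293 V=309.365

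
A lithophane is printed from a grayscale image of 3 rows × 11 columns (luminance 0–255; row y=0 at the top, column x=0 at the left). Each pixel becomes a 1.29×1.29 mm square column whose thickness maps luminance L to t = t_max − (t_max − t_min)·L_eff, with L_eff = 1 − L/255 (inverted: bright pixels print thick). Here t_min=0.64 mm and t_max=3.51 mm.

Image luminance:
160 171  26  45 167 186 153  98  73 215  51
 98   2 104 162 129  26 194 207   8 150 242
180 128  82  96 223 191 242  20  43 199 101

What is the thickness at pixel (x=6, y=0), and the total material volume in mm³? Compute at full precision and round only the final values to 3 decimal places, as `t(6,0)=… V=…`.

t(6,0)=2.362 V=113.284

span = t_max - t_min = 3.51 - 0.64 = 2.870
L(6,0) = 153, L_eff = 1 - 153/255 = 0.400000 (inverted)
t(6,0) = 3.51 - 2.870·0.400000 = 2.362
Σt over all 3·11 pixels = 433981/6375 ≈ 68.0754510
V = pitch²·Σt = 1.29²·433981/6375 = 113.284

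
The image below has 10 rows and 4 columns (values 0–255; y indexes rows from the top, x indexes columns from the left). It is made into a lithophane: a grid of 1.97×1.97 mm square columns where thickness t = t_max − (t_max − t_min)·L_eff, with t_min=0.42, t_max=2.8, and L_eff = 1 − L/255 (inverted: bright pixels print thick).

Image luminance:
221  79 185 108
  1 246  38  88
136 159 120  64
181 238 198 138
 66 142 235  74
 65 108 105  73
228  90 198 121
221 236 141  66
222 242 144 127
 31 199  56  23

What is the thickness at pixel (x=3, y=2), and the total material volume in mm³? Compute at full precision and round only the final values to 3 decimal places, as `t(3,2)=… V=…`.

t(3,2)=1.017 V=261.267

span = t_max - t_min = 2.8 - 0.42 = 2.380
L(3,2) = 64, L_eff = 1 - 64/255 = 0.749020 (inverted)
t(3,2) = 2.8 - 2.380·0.749020 = 1.017
Σt over all 10·4 pixels = 50491/750 ≈ 67.3213333
V = pitch²·Σt = 1.97²·50491/750 = 261.267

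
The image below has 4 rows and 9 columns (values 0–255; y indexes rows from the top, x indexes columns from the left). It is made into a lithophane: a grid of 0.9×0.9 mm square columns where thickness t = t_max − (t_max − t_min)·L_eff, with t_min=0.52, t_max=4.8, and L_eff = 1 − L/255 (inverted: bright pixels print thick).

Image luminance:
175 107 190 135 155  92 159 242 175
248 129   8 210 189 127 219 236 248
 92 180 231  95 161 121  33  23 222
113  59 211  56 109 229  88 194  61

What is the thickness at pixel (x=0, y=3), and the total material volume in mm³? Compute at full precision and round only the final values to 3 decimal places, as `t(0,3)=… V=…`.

span = t_max - t_min = 4.8 - 0.52 = 4.280
L(0,3) = 113, L_eff = 1 - 113/255 = 0.556863 (inverted)
t(0,3) = 4.8 - 4.280·0.556863 = 2.417
Σt over all 4·9 pixels = 229598/2125 ≈ 108.0461176
V = pitch²·Σt = 0.9²·229598/2125 = 87.517

t(0,3)=2.417 V=87.517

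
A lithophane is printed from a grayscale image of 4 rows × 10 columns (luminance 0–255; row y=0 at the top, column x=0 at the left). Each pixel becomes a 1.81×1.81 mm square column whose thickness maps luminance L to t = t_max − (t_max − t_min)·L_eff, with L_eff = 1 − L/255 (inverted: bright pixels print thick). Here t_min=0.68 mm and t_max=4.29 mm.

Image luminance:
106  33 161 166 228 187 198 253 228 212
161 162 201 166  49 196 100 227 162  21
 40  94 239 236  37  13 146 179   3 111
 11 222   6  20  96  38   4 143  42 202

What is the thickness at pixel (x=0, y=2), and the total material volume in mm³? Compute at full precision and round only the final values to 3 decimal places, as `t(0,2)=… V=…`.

t(0,2)=1.246 V=325.598

span = t_max - t_min = 4.29 - 0.68 = 3.610
L(0,2) = 40, L_eff = 1 - 40/255 = 0.843137 (inverted)
t(0,2) = 4.29 - 3.610·0.843137 = 1.246
Σt over all 4·10 pixels = 2534339/25500 ≈ 99.3858431
V = pitch²·Σt = 1.81²·2534339/25500 = 325.598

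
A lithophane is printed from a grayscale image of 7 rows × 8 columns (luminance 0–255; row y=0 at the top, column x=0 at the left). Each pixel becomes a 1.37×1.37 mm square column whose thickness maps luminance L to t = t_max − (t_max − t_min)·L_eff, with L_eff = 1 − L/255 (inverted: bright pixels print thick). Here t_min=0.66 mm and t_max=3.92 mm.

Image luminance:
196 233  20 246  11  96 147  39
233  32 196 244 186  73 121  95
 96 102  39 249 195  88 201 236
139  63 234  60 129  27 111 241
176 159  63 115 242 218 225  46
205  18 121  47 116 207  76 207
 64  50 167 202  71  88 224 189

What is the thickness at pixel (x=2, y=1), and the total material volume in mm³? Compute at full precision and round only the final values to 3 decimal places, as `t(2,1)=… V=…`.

span = t_max - t_min = 3.92 - 0.66 = 3.260
L(2,1) = 196, L_eff = 1 - 196/255 = 0.231373 (inverted)
t(2,1) = 3.92 - 3.260·0.231373 = 3.166
Σt over all 7·8 pixels = 287017/2125 ≈ 135.0668235
V = pitch²·Σt = 1.37²·287017/2125 = 253.507

t(2,1)=3.166 V=253.507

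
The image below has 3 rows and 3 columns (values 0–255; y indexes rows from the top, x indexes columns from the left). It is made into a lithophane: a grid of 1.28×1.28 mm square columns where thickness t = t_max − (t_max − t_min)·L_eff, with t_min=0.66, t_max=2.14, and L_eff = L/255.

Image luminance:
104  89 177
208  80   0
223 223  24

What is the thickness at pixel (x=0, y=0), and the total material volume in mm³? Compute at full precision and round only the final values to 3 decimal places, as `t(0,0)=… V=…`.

span = t_max - t_min = 2.14 - 0.66 = 1.480
L(0,0) = 104, L_eff = 104/255 = 0.407843
t(0,0) = 2.14 - 1.480·0.407843 = 1.536
Σt over all 3·3 pixels = 54031/4250 ≈ 12.7131765
V = pitch²·Σt = 1.28²·54031/4250 = 20.829

t(0,0)=1.536 V=20.829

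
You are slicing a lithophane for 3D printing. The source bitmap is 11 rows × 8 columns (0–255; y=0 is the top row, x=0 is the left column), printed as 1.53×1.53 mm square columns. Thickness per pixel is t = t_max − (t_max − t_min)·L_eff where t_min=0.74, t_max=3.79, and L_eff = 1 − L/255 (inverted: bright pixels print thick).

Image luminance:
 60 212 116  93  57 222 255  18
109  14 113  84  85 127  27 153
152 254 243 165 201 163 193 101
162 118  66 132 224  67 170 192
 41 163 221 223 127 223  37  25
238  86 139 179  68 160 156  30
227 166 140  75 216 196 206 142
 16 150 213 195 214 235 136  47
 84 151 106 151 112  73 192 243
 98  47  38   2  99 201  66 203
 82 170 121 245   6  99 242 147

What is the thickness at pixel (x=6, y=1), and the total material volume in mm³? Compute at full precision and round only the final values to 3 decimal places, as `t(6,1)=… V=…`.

t(6,1)=1.063 V=488.875

span = t_max - t_min = 3.79 - 0.74 = 3.050
L(6,1) = 27, L_eff = 1 - 27/255 = 0.894118 (inverted)
t(6,1) = 3.79 - 3.050·0.894118 = 1.063
Σt over all 11·8 pixels = 266272/1275 ≈ 208.8407843
V = pitch²·Σt = 1.53²·266272/1275 = 488.875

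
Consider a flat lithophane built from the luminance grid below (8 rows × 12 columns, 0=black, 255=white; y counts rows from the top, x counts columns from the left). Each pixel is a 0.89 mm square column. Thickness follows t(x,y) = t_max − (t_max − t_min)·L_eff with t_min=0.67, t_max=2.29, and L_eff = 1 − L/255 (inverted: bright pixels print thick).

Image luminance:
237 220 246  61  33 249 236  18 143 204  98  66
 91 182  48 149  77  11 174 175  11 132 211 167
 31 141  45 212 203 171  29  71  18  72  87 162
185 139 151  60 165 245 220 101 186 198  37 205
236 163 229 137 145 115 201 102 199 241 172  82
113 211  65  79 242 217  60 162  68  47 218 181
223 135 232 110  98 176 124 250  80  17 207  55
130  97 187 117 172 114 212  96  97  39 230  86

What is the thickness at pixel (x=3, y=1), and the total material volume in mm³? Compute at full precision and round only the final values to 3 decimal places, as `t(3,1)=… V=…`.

t(3,1)=1.617 V=118.087

span = t_max - t_min = 2.29 - 0.67 = 1.620
L(3,1) = 149, L_eff = 1 - 149/255 = 0.415686 (inverted)
t(3,1) = 2.29 - 1.620·0.415686 = 1.617
Σt over all 8·12 pixels = 316797/2125 ≈ 149.0809412
V = pitch²·Σt = 0.89²·316797/2125 = 118.087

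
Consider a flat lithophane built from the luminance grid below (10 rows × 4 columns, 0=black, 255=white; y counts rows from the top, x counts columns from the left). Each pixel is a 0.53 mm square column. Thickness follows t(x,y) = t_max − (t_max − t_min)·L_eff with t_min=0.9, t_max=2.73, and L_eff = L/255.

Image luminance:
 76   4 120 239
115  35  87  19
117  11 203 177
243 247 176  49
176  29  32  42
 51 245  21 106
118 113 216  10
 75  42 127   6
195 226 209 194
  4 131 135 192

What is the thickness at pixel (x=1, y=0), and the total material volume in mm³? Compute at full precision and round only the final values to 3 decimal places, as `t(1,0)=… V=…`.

t(1,0)=2.701 V=21.375

span = t_max - t_min = 2.73 - 0.9 = 1.830
L(1,0) = 4, L_eff = 4/255 = 0.015686
t(1,0) = 2.73 - 1.830·0.015686 = 2.701
Σt over all 10·4 pixels = 646807/8500 ≈ 76.0949412
V = pitch²·Σt = 0.53²·646807/8500 = 21.375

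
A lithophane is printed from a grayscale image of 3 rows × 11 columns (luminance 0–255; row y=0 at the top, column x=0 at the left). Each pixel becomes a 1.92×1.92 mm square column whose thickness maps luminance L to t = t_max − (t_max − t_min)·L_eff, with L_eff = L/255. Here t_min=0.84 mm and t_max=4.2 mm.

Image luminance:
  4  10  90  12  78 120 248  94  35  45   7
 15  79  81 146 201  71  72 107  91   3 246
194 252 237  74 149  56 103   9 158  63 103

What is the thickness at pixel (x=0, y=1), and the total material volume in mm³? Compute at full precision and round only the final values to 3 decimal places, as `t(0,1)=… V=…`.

span = t_max - t_min = 4.2 - 0.84 = 3.360
L(0,1) = 15, L_eff = 15/255 = 0.058824
t(0,1) = 4.2 - 3.360·0.058824 = 4.002
Σt over all 3·11 pixels = 203441/2125 ≈ 95.7369412
V = pitch²·Σt = 1.92²·203441/2125 = 352.925

t(0,1)=4.002 V=352.925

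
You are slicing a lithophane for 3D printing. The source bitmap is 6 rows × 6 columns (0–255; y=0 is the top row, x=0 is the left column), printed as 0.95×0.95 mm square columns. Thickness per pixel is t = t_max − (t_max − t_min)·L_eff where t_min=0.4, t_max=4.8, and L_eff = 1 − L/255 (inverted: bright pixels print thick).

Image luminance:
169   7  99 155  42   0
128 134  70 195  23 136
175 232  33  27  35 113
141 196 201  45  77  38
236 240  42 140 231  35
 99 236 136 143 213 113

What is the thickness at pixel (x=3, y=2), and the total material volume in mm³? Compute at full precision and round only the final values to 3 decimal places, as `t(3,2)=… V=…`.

t(3,2)=0.866 V=80.503

span = t_max - t_min = 4.8 - 0.4 = 4.400
L(3,2) = 27, L_eff = 1 - 27/255 = 0.894118 (inverted)
t(3,2) = 4.8 - 4.400·0.894118 = 0.866
Σt over all 6·6 pixels = 89.2
V = pitch²·Σt = 0.95²·89.2 = 80.503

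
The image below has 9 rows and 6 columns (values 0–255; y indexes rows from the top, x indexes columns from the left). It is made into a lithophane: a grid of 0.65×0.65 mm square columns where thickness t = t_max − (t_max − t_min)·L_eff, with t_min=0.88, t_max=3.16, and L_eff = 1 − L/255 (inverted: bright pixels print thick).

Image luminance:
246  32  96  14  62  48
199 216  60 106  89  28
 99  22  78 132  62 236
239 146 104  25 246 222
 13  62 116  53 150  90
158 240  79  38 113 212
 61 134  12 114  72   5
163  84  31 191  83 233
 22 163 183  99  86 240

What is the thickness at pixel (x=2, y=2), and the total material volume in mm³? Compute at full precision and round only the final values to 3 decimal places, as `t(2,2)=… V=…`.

t(2,2)=1.577 V=43.147

span = t_max - t_min = 3.16 - 0.88 = 2.280
L(2,2) = 78, L_eff = 1 - 78/255 = 0.694118 (inverted)
t(2,2) = 3.16 - 2.280·0.694118 = 1.577
Σt over all 9·6 pixels = 217013/2125 ≈ 102.1237647
V = pitch²·Σt = 0.65²·217013/2125 = 43.147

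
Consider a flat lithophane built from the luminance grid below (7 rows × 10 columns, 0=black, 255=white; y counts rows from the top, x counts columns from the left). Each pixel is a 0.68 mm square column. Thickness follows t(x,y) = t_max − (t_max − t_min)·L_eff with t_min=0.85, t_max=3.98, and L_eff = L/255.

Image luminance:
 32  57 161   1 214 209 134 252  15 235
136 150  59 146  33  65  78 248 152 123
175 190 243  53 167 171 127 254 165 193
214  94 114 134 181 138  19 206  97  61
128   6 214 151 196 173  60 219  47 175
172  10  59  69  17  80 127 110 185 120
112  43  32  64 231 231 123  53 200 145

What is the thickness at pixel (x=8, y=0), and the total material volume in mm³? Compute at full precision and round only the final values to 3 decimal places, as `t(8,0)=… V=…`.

t(8,0)=3.796 V=77.471

span = t_max - t_min = 3.98 - 0.85 = 3.130
L(8,0) = 15, L_eff = 15/255 = 0.058824
t(8,0) = 3.98 - 3.130·0.058824 = 3.796
Σt over all 7·10 pixels = 356023/2125 ≈ 167.5402353
V = pitch²·Σt = 0.68²·356023/2125 = 77.471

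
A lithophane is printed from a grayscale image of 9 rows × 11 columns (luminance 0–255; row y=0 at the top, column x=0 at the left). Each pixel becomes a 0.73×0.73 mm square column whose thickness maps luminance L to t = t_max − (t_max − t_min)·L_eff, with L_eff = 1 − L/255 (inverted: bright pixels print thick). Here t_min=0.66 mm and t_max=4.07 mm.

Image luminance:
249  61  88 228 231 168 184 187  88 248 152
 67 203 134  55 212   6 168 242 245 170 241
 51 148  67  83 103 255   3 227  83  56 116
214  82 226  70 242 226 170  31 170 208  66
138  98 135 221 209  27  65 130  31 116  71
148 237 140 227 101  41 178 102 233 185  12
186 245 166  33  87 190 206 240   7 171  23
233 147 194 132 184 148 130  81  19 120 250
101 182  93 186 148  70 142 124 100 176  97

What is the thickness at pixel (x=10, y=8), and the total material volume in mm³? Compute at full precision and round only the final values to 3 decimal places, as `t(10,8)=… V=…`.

t(10,8)=1.957 V=134.444

span = t_max - t_min = 4.07 - 0.66 = 3.410
L(10,8) = 97, L_eff = 1 - 97/255 = 0.619608 (inverted)
t(10,8) = 4.07 - 3.410·0.619608 = 1.957
Σt over all 9·11 pixels = 42889/170 ≈ 252.2882353
V = pitch²·Σt = 0.73²·42889/170 = 134.444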